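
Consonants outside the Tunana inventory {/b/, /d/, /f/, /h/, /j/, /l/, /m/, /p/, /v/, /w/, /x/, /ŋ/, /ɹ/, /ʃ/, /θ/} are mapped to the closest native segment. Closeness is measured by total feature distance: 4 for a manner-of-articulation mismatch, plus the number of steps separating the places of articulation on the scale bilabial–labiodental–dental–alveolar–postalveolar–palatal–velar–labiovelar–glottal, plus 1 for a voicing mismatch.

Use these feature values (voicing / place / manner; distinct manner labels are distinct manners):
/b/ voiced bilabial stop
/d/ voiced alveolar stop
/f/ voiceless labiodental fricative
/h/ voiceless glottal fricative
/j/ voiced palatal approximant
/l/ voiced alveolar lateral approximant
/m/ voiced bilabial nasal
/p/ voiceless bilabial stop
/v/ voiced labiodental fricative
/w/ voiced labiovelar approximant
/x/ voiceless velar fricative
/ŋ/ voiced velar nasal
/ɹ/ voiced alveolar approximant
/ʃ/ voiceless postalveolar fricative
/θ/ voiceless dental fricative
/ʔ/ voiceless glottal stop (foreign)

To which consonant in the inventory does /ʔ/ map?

/h/ is closest: manner differs (stop→fricative, +4), place distance 0 (glottal→glottal), same voicing; total 4. Next closest is /d/ at distance 6.

h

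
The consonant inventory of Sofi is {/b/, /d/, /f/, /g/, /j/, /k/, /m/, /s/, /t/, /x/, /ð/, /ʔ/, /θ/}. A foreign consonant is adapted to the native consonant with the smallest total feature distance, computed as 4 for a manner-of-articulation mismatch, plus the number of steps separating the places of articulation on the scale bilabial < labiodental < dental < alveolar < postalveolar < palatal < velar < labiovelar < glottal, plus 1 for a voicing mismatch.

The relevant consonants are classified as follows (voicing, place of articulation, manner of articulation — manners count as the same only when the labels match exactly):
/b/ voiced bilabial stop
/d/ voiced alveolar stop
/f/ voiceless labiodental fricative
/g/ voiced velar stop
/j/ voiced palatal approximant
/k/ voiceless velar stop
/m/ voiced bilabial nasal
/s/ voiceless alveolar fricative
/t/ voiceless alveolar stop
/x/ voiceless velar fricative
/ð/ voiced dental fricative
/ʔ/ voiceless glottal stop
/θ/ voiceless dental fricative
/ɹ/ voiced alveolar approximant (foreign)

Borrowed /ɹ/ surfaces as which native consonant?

j

/j/ is closest: same manner (approximant), place distance 2 (alveolar→palatal), same voicing; total 2. Next closest is /d/ at distance 4.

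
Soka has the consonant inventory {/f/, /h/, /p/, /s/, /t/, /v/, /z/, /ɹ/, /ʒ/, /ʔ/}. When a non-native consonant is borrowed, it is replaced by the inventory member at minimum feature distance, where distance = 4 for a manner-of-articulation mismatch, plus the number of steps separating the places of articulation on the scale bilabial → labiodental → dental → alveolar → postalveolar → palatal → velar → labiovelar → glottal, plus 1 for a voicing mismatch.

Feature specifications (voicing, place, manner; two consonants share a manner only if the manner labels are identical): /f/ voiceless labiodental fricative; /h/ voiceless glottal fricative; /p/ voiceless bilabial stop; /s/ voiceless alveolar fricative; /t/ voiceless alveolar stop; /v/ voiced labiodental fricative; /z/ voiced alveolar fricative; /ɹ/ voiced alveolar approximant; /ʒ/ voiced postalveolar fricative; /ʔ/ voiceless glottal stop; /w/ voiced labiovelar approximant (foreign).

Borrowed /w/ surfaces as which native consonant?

ɹ

/ɹ/ is closest: same manner (approximant), place distance 4 (labiovelar→alveolar), same voicing; total 4. Next closest is /h/ at distance 6.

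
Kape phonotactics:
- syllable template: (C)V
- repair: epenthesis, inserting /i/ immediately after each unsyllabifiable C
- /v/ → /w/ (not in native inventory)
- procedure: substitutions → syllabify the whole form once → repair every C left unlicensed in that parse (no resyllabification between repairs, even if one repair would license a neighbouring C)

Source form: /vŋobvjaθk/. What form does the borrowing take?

wiŋobiwijaθiki

Substitution: /v/ → /w/, giving /wŋobwjaθk/.
The consonants /w/, /b/, /w/, /θ/, /k/ cannot be parsed into a legal (C)V syllable (no codas are permitted; onsets are limited to one consonant).
Epenthesis after each stranded consonant: /w/ → /wi/, /b/ → /bi/, /w/ → /wi/, /θ/ → /θi/, /k/ → /ki/.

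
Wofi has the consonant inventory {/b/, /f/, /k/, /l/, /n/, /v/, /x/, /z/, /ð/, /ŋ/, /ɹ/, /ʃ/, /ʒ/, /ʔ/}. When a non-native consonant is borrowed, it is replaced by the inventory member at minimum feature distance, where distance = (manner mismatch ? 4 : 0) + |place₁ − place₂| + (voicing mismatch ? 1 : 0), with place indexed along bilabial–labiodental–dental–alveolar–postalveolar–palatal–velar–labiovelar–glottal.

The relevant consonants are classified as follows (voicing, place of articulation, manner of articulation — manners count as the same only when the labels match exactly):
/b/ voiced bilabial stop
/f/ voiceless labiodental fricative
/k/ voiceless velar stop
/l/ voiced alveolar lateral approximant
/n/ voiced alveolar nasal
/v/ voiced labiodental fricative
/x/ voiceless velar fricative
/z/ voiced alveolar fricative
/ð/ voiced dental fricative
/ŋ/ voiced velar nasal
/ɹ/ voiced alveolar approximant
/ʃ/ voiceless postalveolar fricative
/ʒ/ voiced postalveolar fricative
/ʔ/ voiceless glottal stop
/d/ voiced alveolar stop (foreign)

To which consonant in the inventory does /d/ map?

b

/b/ is closest: same manner (stop), place distance 3 (alveolar→bilabial), same voicing; total 3. Next closest is /k/ at distance 4.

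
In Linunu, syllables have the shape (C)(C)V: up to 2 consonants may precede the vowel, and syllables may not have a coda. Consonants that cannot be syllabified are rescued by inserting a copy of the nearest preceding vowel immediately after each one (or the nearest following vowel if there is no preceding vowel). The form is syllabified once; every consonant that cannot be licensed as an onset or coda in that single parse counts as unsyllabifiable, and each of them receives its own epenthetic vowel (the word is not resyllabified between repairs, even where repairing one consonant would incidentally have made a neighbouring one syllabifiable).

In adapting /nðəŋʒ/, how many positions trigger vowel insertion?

2

The unsyllabifiable consonants are /ŋ/, /ʒ/; each receives one epenthetic vowel.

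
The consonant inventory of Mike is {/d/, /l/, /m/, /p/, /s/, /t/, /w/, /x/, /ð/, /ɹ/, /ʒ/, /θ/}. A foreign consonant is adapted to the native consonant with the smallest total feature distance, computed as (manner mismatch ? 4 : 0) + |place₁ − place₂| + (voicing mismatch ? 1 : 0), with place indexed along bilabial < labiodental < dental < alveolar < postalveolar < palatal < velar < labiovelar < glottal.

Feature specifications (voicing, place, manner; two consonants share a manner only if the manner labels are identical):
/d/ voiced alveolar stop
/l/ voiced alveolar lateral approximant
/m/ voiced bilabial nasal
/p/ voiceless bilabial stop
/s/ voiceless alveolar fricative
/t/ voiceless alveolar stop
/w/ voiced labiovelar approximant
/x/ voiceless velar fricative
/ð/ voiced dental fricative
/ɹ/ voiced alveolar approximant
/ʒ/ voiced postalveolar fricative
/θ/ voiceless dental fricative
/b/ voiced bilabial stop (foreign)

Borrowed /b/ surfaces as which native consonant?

/p/ is closest: same manner (stop), place distance 0 (bilabial→bilabial), voicing differs (+1); total 1. Next closest is /d/ at distance 3.

p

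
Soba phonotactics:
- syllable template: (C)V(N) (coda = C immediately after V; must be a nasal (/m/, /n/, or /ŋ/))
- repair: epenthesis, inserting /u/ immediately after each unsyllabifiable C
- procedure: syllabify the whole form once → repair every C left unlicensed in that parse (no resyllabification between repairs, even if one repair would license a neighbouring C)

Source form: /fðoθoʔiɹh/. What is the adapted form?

Syllabifying with onset maximization leaves /f/, /ɹ/, /h/ stranded (only a nasal (/m/, /n/, or /ŋ/) is licensed in coda position; onsets are limited to one consonant).
Epenthesis after each stranded consonant: /f/ → /fu/, /ɹ/ → /ɹu/, /h/ → /hu/.

fuðoθoʔiɹuhu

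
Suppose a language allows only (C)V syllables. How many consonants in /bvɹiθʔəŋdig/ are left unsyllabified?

The consonants /b/, /v/, /θ/, /ŋ/, /g/ cannot be parsed into a legal (C)V syllable (no codas are permitted; onsets are limited to one consonant).

5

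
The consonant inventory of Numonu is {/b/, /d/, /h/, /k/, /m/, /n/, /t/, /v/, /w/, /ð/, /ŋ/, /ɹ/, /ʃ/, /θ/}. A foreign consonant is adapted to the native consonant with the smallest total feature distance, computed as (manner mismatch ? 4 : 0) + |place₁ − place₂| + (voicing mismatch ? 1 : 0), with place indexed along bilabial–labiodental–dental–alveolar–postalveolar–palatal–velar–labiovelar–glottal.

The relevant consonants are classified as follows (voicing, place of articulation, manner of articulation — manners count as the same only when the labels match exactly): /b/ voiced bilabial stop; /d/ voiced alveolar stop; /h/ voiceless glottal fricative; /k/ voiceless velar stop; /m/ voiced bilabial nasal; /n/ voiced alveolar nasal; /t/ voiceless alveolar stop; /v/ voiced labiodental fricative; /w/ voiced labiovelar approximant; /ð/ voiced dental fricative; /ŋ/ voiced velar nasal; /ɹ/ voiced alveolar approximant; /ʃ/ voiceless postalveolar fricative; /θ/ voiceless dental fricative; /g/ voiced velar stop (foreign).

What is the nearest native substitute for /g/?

/k/ is closest: same manner (stop), place distance 0 (velar→velar), voicing differs (+1); total 1. Next closest is /d/ at distance 3.

k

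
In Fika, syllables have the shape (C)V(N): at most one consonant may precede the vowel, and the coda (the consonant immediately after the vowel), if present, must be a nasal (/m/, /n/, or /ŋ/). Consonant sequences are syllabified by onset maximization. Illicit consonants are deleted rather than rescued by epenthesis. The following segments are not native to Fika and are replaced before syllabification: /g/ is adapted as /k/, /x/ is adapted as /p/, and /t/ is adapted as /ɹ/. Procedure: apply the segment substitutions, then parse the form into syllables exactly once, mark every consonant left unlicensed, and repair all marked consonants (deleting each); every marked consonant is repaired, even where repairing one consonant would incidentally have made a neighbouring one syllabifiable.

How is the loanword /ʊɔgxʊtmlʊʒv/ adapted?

Substitution: /g/ → /k/, /x/ → /p/, /t/ → /ɹ/, giving /ʊɔkpʊɹmlʊʒv/.
Syllabifying with onset maximization leaves /k/, /ɹ/, /m/, /ʒ/, /v/ stranded (only a nasal (/m/, /n/, or /ŋ/) is licensed in coda position; onsets are limited to one consonant).
Deleting the stranded consonants removes /k/, /ɹ/, /m/, /ʒ/, /v/.

ʊɔpʊlʊ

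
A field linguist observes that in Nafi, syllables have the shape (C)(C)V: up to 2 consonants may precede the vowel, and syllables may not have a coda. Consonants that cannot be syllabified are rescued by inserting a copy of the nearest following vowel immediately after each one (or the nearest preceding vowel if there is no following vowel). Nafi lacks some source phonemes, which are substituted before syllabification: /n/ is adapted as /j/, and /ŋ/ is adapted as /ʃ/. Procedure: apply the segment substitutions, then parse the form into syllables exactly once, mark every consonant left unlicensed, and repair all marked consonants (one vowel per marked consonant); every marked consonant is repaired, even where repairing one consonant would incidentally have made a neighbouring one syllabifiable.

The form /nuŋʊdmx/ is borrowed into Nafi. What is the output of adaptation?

Substitution: /n/ → /j/, /ŋ/ → /ʃ/, giving /juʃʊdmx/.
Under (C)(C)V, the unsyllabifiable consonants are /d/, /m/, /x/ (no codas are permitted; onsets may contain at most 2 consonants).
Inserting the epenthetic vowel yields /d/ → /dʊ/, /m/ → /mʊ/, /x/ → /xʊ/.

juʃʊdʊmʊxʊ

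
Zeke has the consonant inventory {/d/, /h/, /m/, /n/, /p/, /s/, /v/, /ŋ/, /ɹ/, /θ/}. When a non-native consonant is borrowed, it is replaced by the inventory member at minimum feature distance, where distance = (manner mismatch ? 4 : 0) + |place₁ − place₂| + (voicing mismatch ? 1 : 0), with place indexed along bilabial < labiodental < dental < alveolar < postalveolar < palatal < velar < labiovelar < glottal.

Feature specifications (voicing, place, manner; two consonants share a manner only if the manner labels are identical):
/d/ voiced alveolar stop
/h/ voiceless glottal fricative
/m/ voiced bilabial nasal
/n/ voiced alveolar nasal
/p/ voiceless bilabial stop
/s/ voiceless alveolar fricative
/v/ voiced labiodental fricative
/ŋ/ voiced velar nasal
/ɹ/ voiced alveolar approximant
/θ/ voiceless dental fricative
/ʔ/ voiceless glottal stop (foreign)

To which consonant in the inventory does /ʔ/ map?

h

/h/ is closest: manner differs (stop→fricative, +4), place distance 0 (glottal→glottal), same voicing; total 4. Next closest is /d/ at distance 6.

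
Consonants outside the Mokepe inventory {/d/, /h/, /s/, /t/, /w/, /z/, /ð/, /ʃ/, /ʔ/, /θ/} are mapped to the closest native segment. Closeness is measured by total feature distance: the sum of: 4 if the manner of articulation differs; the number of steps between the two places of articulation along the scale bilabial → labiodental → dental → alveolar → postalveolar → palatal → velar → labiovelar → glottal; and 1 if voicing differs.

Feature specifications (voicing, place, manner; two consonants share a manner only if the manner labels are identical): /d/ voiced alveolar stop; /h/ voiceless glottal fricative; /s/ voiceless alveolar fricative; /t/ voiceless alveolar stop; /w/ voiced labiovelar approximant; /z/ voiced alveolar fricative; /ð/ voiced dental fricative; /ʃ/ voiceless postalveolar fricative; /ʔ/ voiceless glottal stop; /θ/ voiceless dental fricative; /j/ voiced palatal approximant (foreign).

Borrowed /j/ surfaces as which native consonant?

/w/ is closest: same manner (approximant), place distance 2 (palatal→labiovelar), same voicing; total 2. Next closest is /d/ at distance 6.

w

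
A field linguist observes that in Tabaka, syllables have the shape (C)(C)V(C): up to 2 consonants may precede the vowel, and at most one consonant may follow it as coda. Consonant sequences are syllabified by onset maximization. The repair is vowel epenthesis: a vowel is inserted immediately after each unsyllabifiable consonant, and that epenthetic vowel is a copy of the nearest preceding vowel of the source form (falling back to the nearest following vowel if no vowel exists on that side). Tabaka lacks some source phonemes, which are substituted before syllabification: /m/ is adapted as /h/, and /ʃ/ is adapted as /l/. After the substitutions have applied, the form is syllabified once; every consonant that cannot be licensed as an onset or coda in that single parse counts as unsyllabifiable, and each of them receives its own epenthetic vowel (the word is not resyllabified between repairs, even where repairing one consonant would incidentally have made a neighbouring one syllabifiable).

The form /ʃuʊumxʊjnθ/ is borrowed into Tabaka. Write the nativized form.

Substitution: /ʃ/ → /l/, /m/ → /h/, giving /luʊuhxʊjnθ/.
Syllabifying with onset maximization leaves /n/, /θ/ stranded (at most one coda consonant is licensed; onsets may contain at most 2 consonants).
Epenthesis after each stranded consonant: /n/ → /nʊ/, /θ/ → /θʊ/.

luʊuhxʊjnʊθʊ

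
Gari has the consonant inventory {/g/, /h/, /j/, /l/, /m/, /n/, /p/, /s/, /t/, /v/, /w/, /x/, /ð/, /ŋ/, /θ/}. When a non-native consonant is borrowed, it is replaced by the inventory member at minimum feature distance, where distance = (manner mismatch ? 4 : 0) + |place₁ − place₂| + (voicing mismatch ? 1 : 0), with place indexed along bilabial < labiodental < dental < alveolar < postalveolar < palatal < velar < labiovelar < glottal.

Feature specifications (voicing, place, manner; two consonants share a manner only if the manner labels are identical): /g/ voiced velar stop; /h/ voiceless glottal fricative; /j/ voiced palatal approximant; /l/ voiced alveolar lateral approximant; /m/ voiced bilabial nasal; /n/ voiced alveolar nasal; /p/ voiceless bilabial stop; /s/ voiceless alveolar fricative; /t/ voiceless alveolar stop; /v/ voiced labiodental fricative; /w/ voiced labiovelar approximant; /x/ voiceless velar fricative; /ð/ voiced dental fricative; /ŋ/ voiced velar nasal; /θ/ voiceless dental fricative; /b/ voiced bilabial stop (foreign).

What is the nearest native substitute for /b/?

/p/ is closest: same manner (stop), place distance 0 (bilabial→bilabial), voicing differs (+1); total 1. Next closest is /m/ at distance 4.

p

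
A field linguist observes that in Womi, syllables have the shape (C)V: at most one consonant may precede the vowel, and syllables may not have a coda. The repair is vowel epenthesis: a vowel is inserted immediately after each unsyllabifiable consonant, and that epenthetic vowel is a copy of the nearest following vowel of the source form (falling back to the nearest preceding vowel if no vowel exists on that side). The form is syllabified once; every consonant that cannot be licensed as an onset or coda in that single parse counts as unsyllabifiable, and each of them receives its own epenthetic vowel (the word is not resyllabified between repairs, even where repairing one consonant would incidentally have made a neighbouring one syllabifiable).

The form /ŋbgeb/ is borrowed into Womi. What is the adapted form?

The consonants /ŋ/, /b/, /b/ cannot be parsed into a legal (C)V syllable (no codas are permitted; onsets are limited to one consonant).
Epenthesis after each stranded consonant: /ŋ/ → /ŋe/, /b/ → /be/, /b/ → /be/.

ŋebegebe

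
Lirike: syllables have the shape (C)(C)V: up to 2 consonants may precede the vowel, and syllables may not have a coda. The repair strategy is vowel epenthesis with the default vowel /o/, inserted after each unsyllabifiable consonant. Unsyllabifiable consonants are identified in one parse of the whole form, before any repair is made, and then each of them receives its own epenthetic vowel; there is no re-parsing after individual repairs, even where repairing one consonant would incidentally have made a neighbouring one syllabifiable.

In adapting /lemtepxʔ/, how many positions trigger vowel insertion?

The unsyllabifiable consonants are /p/, /x/, /ʔ/; each receives one epenthetic vowel.

3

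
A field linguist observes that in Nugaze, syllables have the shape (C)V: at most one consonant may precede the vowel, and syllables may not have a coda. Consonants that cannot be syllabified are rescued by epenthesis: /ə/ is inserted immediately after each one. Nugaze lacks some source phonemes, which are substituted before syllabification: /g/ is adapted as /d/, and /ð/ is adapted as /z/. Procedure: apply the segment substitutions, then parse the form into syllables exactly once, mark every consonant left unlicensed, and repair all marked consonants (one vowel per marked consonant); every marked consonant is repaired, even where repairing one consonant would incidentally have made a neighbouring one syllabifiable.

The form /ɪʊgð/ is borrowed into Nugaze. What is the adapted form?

Substitution: /g/ → /d/, /ð/ → /z/, giving /ɪʊdz/.
Syllabifying with onset maximization leaves /d/, /z/ stranded (no codas are permitted; onsets are limited to one consonant).
Each unlicensed consonant becomes the onset of a new syllable: /d/ → /də/, /z/ → /zə/.

ɪʊdəzə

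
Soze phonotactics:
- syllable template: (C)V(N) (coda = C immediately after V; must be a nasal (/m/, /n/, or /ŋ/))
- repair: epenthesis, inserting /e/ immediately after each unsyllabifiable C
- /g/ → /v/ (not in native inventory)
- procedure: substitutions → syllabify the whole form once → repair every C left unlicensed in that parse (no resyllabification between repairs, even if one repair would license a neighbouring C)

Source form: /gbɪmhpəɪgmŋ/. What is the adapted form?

Substitution: /g/ → /v/, giving /vbɪmhpəɪvmŋ/.
Syllabifying with onset maximization leaves /v/, /h/, /v/, /m/, /ŋ/ stranded (only a nasal (/m/, /n/, or /ŋ/) is licensed in coda position; onsets are limited to one consonant).
Inserting the epenthetic vowel yields /v/ → /ve/, /h/ → /he/, /v/ → /ve/, /m/ → /me/, /ŋ/ → /ŋe/.

vebɪmhepəɪvemeŋe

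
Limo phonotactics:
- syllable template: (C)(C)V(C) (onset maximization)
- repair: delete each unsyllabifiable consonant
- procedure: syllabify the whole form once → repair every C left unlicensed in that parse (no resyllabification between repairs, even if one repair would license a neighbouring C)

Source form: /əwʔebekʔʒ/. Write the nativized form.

əwʔebek

Syllabifying with onset maximization leaves /ʔ/, /ʒ/ stranded (at most one coda consonant is licensed; onsets may contain at most 2 consonants).
Each unlicensed consonant is deleted: /ʔ/, /ʒ/.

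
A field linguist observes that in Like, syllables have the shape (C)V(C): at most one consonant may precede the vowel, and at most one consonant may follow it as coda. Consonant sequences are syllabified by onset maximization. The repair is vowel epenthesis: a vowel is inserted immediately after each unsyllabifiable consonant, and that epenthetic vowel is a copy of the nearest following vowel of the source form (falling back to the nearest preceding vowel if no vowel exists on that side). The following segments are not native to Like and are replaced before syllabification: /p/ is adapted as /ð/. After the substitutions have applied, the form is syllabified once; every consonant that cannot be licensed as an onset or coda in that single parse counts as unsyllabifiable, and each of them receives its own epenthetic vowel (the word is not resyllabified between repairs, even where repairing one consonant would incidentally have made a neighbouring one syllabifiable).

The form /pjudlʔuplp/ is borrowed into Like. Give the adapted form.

Substitution: /p/ → /ð/, giving /ðjudlʔuðlð/.
Syllabifying with onset maximization leaves /ð/, /l/, /l/, /ð/ stranded (at most one coda consonant is licensed; onsets are limited to one consonant).
Each unlicensed consonant becomes the onset of a new syllable: /ð/ → /ðu/, /l/ → /lu/, /l/ → /lu/, /ð/ → /ðu/.

ðujudluʔuðluðu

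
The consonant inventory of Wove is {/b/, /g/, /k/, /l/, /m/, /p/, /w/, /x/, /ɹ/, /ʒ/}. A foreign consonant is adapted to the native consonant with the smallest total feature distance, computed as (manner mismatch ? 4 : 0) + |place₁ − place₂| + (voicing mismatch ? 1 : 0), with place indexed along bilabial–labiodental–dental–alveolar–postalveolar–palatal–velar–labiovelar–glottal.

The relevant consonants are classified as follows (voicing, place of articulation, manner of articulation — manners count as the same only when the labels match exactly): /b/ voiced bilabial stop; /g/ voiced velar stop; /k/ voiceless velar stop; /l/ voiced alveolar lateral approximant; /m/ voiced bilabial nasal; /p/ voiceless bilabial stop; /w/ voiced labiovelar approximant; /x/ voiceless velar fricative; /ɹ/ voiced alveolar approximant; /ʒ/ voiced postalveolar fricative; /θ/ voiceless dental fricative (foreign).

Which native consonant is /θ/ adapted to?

ʒ

/ʒ/ is closest: same manner (fricative), place distance 2 (dental→postalveolar), voicing differs (+1); total 3. Next closest is /x/ at distance 4.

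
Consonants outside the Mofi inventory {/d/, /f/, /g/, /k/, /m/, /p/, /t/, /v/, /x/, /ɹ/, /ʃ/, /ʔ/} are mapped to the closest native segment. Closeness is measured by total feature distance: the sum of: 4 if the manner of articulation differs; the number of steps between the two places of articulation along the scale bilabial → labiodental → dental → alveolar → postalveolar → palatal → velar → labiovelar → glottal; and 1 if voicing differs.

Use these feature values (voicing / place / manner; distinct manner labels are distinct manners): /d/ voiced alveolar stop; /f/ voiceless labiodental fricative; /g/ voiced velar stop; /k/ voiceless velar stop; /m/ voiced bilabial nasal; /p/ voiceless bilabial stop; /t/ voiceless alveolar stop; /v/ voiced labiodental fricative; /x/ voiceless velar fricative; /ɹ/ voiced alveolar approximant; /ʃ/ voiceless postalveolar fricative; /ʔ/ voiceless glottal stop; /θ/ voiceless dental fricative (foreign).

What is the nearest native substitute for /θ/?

f

/f/ is closest: same manner (fricative), place distance 1 (dental→labiodental), same voicing; total 1. Next closest is /v/ at distance 2.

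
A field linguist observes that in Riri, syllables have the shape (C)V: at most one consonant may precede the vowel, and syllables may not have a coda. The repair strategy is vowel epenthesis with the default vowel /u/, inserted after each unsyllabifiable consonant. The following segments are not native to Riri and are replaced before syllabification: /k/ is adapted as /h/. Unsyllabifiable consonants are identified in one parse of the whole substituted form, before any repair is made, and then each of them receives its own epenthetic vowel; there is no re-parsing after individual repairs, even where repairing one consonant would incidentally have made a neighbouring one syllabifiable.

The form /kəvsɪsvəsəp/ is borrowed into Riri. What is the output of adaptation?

həvusɪsuvəsəpu

Substitution: /k/ → /h/, giving /həvsɪsvəsəp/.
Syllabifying with onset maximization leaves /v/, /s/, /p/ stranded (no codas are permitted; onsets are limited to one consonant).
Inserting the epenthetic vowel yields /v/ → /vu/, /s/ → /su/, /p/ → /pu/.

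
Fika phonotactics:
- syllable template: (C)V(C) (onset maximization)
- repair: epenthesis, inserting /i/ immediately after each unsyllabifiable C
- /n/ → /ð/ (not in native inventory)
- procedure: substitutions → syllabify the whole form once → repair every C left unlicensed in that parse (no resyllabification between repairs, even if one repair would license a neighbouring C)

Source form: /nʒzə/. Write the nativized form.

Substitution: /n/ → /ð/, giving /ðʒzə/.
Under (C)V(C), the unsyllabifiable consonants are /ð/, /ʒ/ (at most one coda consonant is licensed; onsets are limited to one consonant).
Inserting the epenthetic vowel yields /ð/ → /ði/, /ʒ/ → /ʒi/.

ðiʒizə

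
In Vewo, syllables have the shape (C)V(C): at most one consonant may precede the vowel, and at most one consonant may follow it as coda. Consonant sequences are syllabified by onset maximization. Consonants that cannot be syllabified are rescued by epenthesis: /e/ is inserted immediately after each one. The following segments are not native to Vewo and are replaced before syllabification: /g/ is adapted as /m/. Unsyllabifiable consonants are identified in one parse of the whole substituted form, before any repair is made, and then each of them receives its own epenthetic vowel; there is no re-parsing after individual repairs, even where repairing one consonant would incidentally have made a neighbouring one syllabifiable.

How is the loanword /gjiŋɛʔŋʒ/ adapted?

mejiŋɛʔŋeʒe

Substitution: /g/ → /m/, giving /mjiŋɛʔŋʒ/.
The consonants /m/, /ŋ/, /ʒ/ cannot be parsed into a legal (C)V(C) syllable (at most one coda consonant is licensed; onsets are limited to one consonant).
Inserting the epenthetic vowel yields /m/ → /me/, /ŋ/ → /ŋe/, /ʒ/ → /ʒe/.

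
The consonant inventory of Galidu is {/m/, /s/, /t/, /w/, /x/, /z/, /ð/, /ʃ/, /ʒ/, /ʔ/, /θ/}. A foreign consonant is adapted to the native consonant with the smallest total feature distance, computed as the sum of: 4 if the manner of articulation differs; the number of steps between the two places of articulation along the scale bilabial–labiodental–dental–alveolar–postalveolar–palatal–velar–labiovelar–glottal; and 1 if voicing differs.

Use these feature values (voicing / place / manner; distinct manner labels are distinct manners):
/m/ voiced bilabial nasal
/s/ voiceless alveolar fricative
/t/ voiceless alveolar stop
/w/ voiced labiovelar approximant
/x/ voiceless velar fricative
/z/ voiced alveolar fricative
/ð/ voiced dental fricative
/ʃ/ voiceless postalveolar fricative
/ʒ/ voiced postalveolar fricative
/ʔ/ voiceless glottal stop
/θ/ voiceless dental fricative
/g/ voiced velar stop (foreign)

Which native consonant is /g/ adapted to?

/ʔ/ is closest: same manner (stop), place distance 2 (velar→glottal), voicing differs (+1); total 3. Next closest is /t/ at distance 4.

ʔ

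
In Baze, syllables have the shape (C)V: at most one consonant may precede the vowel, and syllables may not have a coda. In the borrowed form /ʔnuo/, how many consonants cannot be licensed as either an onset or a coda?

Under (C)V, the unsyllabifiable consonants are /ʔ/ (no codas are permitted; onsets are limited to one consonant).

1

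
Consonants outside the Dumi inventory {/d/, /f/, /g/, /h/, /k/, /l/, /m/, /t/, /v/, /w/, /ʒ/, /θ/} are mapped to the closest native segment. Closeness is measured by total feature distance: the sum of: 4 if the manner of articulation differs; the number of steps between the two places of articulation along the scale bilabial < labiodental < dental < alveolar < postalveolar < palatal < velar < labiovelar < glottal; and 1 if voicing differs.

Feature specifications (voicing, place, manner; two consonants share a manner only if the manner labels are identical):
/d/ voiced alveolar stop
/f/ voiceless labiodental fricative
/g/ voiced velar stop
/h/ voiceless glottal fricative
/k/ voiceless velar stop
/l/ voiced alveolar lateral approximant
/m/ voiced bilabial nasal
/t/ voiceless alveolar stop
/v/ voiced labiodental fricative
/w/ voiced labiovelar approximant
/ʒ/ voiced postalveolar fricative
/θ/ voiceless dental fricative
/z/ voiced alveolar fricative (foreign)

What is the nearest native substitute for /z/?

ʒ

/ʒ/ is closest: same manner (fricative), place distance 1 (alveolar→postalveolar), same voicing; total 1. Next closest is /v/ at distance 2.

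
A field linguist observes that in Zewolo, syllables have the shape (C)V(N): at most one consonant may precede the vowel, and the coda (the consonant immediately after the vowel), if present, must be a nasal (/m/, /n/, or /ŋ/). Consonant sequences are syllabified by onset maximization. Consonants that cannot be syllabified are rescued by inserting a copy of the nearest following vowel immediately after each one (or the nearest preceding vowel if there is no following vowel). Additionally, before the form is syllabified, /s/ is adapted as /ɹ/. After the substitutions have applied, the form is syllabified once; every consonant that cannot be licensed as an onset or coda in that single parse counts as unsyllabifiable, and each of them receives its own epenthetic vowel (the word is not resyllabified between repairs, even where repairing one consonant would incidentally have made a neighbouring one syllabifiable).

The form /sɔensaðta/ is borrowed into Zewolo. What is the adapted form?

Substitution: /s/ → /ɹ/, giving /ɹɔenɹaðta/.
Syllabifying with onset maximization leaves /ð/ stranded (only a nasal (/m/, /n/, or /ŋ/) is licensed in coda position; onsets are limited to one consonant).
Each unlicensed consonant becomes the onset of a new syllable: /ð/ → /ða/.

ɹɔenɹaðata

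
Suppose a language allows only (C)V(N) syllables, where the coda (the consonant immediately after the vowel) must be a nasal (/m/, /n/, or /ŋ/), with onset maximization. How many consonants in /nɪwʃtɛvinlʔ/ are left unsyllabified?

The consonants /w/, /ʃ/, /l/, /ʔ/ cannot be parsed into a legal (C)V(N) syllable (only a nasal (/m/, /n/, or /ŋ/) is licensed in coda position; onsets are limited to one consonant).

4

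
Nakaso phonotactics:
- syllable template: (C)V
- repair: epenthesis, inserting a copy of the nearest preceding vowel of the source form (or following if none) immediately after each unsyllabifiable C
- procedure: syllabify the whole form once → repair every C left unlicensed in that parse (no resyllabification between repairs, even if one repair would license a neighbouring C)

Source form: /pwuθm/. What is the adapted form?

Under (C)V, the unsyllabifiable consonants are /p/, /θ/, /m/ (no codas are permitted; onsets are limited to one consonant).
Epenthesis after each stranded consonant: /p/ → /pu/, /θ/ → /θu/, /m/ → /mu/.

puwuθumu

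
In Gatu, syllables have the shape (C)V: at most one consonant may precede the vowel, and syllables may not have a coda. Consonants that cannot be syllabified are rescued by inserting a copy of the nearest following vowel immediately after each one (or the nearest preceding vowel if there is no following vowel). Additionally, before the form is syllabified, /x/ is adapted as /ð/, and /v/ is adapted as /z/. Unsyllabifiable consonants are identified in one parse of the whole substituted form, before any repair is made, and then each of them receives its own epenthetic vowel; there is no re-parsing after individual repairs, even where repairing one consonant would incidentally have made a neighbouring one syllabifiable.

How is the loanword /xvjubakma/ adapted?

Substitution: /x/ → /ð/, /v/ → /z/, giving /ðzjubakma/.
Syllabifying with onset maximization leaves /ð/, /z/, /k/ stranded (no codas are permitted; onsets are limited to one consonant).
Epenthesis after each stranded consonant: /ð/ → /ðu/, /z/ → /zu/, /k/ → /ka/.

ðuzujubakama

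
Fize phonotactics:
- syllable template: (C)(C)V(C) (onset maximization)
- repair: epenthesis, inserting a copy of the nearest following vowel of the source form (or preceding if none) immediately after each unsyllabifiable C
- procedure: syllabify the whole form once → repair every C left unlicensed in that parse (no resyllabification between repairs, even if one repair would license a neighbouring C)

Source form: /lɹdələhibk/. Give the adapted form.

Syllabifying with onset maximization leaves /l/, /k/ stranded (at most one coda consonant is licensed; onsets may contain at most 2 consonants).
Inserting the epenthetic vowel yields /l/ → /lə/, /k/ → /ki/.

ləɹdələhibki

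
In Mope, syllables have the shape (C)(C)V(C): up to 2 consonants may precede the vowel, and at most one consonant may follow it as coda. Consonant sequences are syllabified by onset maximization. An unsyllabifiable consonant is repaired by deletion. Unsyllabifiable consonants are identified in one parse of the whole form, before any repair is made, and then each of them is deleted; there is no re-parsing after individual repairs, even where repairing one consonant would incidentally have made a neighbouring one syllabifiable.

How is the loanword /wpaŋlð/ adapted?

The consonants /l/, /ð/ cannot be parsed into a legal (C)(C)V(C) syllable (at most one coda consonant is licensed; onsets may contain at most 2 consonants).
Deletion applies to /l/, /ð/.

wpaŋ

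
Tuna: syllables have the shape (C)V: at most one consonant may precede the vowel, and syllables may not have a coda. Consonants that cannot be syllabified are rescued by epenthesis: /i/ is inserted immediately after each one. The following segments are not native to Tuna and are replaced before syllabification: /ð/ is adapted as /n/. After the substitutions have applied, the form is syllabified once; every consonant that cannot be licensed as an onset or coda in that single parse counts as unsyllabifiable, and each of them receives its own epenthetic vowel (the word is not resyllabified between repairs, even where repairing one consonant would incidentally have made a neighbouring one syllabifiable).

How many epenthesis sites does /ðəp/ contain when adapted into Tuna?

After substitution the input is /nəp/.
The unsyllabifiable consonants are /p/; each receives one epenthetic vowel.

1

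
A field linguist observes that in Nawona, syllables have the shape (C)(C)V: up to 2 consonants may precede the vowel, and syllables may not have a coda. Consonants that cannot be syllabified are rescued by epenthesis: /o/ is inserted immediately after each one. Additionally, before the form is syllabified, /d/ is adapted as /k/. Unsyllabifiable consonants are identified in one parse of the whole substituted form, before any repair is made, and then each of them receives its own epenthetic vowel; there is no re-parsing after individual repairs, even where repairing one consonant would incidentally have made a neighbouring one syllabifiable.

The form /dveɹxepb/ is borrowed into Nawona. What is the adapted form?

kveɹxepobo

Substitution: /d/ → /k/, giving /kveɹxepb/.
Syllabifying with onset maximization leaves /p/, /b/ stranded (no codas are permitted; onsets may contain at most 2 consonants).
Epenthesis after each stranded consonant: /p/ → /po/, /b/ → /bo/.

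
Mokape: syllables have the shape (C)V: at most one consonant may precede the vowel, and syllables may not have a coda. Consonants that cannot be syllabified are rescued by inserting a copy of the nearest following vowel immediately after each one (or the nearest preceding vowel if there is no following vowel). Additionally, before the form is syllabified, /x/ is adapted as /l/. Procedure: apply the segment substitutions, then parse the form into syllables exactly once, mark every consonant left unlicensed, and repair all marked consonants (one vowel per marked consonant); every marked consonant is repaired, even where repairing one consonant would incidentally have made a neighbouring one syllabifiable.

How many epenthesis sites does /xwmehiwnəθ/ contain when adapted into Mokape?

4

After substitution the input is /lwmehiwnəθ/.
The unsyllabifiable consonants are /l/, /w/, /w/, /θ/; each receives one epenthetic vowel.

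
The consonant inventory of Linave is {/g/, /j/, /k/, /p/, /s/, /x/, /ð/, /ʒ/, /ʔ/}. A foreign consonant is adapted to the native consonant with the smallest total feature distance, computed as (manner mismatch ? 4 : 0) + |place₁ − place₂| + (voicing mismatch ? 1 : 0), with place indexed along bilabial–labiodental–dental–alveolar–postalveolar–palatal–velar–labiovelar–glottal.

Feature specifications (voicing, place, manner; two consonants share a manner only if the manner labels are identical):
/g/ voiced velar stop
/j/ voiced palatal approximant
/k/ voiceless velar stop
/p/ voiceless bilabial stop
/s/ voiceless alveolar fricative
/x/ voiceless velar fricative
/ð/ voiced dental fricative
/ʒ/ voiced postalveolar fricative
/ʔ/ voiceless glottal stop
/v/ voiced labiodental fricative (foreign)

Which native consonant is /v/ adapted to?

ð

/ð/ is closest: same manner (fricative), place distance 1 (labiodental→dental), same voicing; total 1. Next closest is /s/ at distance 3.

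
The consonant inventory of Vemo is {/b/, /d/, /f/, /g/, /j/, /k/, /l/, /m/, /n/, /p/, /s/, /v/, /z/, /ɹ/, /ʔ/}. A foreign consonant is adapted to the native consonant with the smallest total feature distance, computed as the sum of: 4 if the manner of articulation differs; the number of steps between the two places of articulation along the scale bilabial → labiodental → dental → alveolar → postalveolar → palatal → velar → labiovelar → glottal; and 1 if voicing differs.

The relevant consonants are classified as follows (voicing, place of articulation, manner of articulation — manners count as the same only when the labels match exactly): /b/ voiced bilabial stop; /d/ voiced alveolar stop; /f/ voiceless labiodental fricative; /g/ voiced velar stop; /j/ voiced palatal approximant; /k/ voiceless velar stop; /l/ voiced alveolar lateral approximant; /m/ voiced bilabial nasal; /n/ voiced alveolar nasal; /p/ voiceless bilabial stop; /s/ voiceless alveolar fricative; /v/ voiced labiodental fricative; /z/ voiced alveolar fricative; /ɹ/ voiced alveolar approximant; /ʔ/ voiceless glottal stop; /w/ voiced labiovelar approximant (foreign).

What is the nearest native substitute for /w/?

j

/j/ is closest: same manner (approximant), place distance 2 (labiovelar→palatal), same voicing; total 2. Next closest is /ɹ/ at distance 4.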